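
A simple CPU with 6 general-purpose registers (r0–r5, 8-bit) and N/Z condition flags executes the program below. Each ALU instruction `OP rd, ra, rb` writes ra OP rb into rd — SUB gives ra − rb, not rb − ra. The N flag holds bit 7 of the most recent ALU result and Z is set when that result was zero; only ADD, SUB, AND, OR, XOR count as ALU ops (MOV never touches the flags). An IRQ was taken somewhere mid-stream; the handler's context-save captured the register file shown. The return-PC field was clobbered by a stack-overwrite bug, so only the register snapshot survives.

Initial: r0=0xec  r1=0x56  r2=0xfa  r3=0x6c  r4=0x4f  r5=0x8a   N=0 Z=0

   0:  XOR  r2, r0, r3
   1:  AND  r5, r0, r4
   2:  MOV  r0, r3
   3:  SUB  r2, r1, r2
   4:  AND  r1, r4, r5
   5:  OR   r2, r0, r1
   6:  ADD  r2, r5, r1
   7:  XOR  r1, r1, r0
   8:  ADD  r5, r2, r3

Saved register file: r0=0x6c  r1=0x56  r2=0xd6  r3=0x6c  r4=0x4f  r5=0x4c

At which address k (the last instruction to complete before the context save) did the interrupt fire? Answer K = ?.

after  0: r0=0xec r1=0x56 r2=0x80 r3=0x6c r4=0x4f r5=0x8a  N=1 Z=0
after  1: r0=0xec r1=0x56 r2=0x80 r3=0x6c r4=0x4f r5=0x4c  N=0 Z=0
after  2: r0=0x6c r1=0x56 r2=0x80 r3=0x6c r4=0x4f r5=0x4c  N=0 Z=0
after  3: r0=0x6c r1=0x56 r2=0xd6 r3=0x6c r4=0x4f r5=0x4c  N=1 Z=0
-- IRQ taken; context saved, return-PC = 4 --

K = 3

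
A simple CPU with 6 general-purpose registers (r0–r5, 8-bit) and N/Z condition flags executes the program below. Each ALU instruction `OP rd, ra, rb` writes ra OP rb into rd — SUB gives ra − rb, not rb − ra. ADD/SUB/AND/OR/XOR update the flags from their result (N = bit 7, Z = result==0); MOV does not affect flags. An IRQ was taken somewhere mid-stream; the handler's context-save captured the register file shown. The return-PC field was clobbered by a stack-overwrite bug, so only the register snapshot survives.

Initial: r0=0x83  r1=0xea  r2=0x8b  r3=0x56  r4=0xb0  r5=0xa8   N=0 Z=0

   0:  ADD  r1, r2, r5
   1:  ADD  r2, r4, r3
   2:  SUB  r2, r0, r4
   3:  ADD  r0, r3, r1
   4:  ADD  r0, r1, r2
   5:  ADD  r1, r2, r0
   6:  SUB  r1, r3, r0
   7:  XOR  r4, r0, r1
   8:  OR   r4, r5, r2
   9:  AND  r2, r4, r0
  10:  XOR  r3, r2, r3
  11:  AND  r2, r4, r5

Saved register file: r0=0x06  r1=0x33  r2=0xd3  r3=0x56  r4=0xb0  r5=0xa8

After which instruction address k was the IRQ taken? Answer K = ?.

K = 4

after  0: r0=0x83 r1=0x33 r2=0x8b r3=0x56 r4=0xb0 r5=0xa8  N=0 Z=0
after  1: r0=0x83 r1=0x33 r2=0x06 r3=0x56 r4=0xb0 r5=0xa8  N=0 Z=0
after  2: r0=0x83 r1=0x33 r2=0xd3 r3=0x56 r4=0xb0 r5=0xa8  N=1 Z=0
after  3: r0=0x89 r1=0x33 r2=0xd3 r3=0x56 r4=0xb0 r5=0xa8  N=1 Z=0
after  4: r0=0x06 r1=0x33 r2=0xd3 r3=0x56 r4=0xb0 r5=0xa8  N=0 Z=0
-- IRQ taken; context saved, return-PC = 5 --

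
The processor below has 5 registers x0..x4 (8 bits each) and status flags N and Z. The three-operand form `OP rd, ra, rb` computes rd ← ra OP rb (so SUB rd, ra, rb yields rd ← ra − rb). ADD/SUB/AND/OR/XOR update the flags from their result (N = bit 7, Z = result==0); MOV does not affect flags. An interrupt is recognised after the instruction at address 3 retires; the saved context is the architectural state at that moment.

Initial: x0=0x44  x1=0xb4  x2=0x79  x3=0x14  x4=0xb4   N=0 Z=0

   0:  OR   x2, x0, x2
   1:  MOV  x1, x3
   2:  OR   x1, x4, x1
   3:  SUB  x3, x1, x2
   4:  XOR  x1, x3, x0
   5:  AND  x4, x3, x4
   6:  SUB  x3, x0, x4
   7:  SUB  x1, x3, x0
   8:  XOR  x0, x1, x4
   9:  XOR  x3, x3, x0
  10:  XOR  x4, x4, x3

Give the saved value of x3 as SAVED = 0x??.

SAVED = 0x37

after  0: x0=0x44 x1=0xb4 x2=0x7d x3=0x14 x4=0xb4  N=0 Z=0
after  1: x0=0x44 x1=0x14 x2=0x7d x3=0x14 x4=0xb4  N=0 Z=0
after  2: x0=0x44 x1=0xb4 x2=0x7d x3=0x14 x4=0xb4  N=1 Z=0
after  3: x0=0x44 x1=0xb4 x2=0x7d x3=0x37 x4=0xb4  N=0 Z=0
-- IRQ taken; context saved, return-PC = 4 --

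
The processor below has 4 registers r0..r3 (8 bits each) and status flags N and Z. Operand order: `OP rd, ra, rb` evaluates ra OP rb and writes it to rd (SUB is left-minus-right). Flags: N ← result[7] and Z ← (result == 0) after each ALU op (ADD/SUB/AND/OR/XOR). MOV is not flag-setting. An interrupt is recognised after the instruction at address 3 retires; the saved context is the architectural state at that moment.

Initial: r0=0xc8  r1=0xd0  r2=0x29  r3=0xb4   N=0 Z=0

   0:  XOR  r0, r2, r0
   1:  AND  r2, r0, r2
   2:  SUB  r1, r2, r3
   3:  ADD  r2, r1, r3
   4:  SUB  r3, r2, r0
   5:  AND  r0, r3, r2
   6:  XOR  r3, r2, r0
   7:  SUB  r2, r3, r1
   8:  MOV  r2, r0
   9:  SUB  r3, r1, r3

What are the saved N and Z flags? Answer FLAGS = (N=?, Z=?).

FLAGS = (N=0, Z=0)

after  0: r0=0xe1 r1=0xd0 r2=0x29 r3=0xb4  N=1 Z=0
after  1: r0=0xe1 r1=0xd0 r2=0x21 r3=0xb4  N=0 Z=0
after  2: r0=0xe1 r1=0x6d r2=0x21 r3=0xb4  N=0 Z=0
after  3: r0=0xe1 r1=0x6d r2=0x21 r3=0xb4  N=0 Z=0
-- IRQ taken; context saved, return-PC = 4 --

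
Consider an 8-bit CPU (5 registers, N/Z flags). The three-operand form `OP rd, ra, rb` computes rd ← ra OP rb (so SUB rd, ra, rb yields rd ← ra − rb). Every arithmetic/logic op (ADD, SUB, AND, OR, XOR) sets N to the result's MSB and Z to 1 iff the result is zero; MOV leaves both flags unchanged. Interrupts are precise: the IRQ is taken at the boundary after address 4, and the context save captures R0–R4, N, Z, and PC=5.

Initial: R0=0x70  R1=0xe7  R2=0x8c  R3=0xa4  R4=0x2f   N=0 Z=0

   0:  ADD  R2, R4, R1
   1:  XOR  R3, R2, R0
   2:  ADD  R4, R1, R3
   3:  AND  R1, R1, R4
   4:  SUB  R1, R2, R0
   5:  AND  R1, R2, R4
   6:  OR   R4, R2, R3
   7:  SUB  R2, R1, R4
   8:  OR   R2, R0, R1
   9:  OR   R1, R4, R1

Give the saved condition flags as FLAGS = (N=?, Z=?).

after  0: R0=0x70 R1=0xe7 R2=0x16 R3=0xa4 R4=0x2f  N=0 Z=0
after  1: R0=0x70 R1=0xe7 R2=0x16 R3=0x66 R4=0x2f  N=0 Z=0
after  2: R0=0x70 R1=0xe7 R2=0x16 R3=0x66 R4=0x4d  N=0 Z=0
after  3: R0=0x70 R1=0x45 R2=0x16 R3=0x66 R4=0x4d  N=0 Z=0
after  4: R0=0x70 R1=0xa6 R2=0x16 R3=0x66 R4=0x4d  N=1 Z=0
-- IRQ taken; context saved, return-PC = 5 --

FLAGS = (N=1, Z=0)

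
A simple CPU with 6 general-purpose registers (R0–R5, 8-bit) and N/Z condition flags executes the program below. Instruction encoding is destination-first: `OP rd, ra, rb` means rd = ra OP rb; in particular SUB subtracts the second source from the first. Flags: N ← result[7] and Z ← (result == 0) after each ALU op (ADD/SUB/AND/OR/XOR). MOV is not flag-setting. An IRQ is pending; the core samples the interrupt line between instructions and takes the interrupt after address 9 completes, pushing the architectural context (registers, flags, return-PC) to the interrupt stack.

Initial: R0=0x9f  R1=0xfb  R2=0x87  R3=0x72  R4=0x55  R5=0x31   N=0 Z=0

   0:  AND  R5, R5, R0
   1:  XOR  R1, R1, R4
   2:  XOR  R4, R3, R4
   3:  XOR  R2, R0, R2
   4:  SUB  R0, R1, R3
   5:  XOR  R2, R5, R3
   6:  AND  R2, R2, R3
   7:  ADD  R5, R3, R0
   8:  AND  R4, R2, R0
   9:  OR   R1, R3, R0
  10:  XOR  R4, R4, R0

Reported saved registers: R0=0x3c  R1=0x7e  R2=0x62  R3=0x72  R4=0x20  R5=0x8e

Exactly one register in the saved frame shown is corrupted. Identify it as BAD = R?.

after  0: R0=0x9f R1=0xfb R2=0x87 R3=0x72 R4=0x55 R5=0x11  N=0 Z=0
after  1: R0=0x9f R1=0xae R2=0x87 R3=0x72 R4=0x55 R5=0x11  N=1 Z=0
after  2: R0=0x9f R1=0xae R2=0x87 R3=0x72 R4=0x27 R5=0x11  N=0 Z=0
after  3: R0=0x9f R1=0xae R2=0x18 R3=0x72 R4=0x27 R5=0x11  N=0 Z=0
after  4: R0=0x3c R1=0xae R2=0x18 R3=0x72 R4=0x27 R5=0x11  N=0 Z=0
after  5: R0=0x3c R1=0xae R2=0x63 R3=0x72 R4=0x27 R5=0x11  N=0 Z=0
after  6: R0=0x3c R1=0xae R2=0x62 R3=0x72 R4=0x27 R5=0x11  N=0 Z=0
after  7: R0=0x3c R1=0xae R2=0x62 R3=0x72 R4=0x27 R5=0xae  N=1 Z=0
after  8: R0=0x3c R1=0xae R2=0x62 R3=0x72 R4=0x20 R5=0xae  N=0 Z=0
after  9: R0=0x3c R1=0x7e R2=0x62 R3=0x72 R4=0x20 R5=0xae  N=0 Z=0
-- IRQ taken; context saved, return-PC = 10 --
mismatch: R5: reported 0x8e vs actual 0xae

BAD = R5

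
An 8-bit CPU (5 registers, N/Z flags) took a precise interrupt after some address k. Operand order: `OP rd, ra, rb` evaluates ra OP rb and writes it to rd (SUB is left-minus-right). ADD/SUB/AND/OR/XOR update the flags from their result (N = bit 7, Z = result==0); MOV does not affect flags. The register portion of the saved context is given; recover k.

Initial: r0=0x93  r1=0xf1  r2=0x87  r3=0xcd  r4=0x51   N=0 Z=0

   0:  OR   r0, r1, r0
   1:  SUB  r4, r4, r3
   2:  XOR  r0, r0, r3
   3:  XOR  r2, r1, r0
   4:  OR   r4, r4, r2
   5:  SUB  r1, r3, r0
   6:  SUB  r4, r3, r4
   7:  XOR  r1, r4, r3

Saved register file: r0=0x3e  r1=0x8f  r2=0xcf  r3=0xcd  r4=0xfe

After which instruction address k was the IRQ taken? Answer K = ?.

K = 6

after  0: r0=0xf3 r1=0xf1 r2=0x87 r3=0xcd r4=0x51  N=1 Z=0
after  1: r0=0xf3 r1=0xf1 r2=0x87 r3=0xcd r4=0x84  N=1 Z=0
after  2: r0=0x3e r1=0xf1 r2=0x87 r3=0xcd r4=0x84  N=0 Z=0
after  3: r0=0x3e r1=0xf1 r2=0xcf r3=0xcd r4=0x84  N=1 Z=0
after  4: r0=0x3e r1=0xf1 r2=0xcf r3=0xcd r4=0xcf  N=1 Z=0
after  5: r0=0x3e r1=0x8f r2=0xcf r3=0xcd r4=0xcf  N=1 Z=0
after  6: r0=0x3e r1=0x8f r2=0xcf r3=0xcd r4=0xfe  N=1 Z=0
-- IRQ taken; context saved, return-PC = 7 --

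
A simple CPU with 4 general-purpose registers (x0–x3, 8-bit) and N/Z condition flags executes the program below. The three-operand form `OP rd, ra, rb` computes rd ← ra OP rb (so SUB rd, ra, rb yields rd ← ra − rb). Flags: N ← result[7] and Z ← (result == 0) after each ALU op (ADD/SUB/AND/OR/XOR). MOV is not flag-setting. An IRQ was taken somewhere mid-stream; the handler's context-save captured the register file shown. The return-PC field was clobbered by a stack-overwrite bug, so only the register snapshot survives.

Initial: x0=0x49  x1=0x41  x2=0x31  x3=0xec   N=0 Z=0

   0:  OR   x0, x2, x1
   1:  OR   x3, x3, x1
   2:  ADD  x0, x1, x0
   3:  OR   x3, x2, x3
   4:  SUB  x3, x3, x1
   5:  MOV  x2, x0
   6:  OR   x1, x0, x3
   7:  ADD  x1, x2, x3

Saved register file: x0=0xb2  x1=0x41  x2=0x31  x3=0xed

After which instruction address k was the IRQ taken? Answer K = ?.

K = 2

after  0: x0=0x71 x1=0x41 x2=0x31 x3=0xec  N=0 Z=0
after  1: x0=0x71 x1=0x41 x2=0x31 x3=0xed  N=1 Z=0
after  2: x0=0xb2 x1=0x41 x2=0x31 x3=0xed  N=1 Z=0
-- IRQ taken; context saved, return-PC = 3 --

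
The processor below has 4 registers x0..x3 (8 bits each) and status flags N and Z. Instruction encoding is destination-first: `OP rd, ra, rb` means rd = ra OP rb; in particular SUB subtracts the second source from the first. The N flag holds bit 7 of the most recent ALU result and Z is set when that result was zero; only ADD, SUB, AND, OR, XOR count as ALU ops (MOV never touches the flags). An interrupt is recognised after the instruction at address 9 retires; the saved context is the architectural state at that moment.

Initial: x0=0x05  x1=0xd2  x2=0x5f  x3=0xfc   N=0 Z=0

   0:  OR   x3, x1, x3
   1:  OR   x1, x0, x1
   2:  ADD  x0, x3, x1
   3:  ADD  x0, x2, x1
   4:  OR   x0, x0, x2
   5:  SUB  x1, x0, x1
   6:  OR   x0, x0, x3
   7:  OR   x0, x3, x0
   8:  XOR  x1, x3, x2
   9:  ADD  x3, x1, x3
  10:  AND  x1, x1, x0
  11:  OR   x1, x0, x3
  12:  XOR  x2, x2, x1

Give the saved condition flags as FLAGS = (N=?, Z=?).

FLAGS = (N=1, Z=0)

after  0: x0=0x05 x1=0xd2 x2=0x5f x3=0xfe  N=1 Z=0
after  1: x0=0x05 x1=0xd7 x2=0x5f x3=0xfe  N=1 Z=0
after  2: x0=0xd5 x1=0xd7 x2=0x5f x3=0xfe  N=1 Z=0
after  3: x0=0x36 x1=0xd7 x2=0x5f x3=0xfe  N=0 Z=0
after  4: x0=0x7f x1=0xd7 x2=0x5f x3=0xfe  N=0 Z=0
after  5: x0=0x7f x1=0xa8 x2=0x5f x3=0xfe  N=1 Z=0
after  6: x0=0xff x1=0xa8 x2=0x5f x3=0xfe  N=1 Z=0
after  7: x0=0xff x1=0xa8 x2=0x5f x3=0xfe  N=1 Z=0
after  8: x0=0xff x1=0xa1 x2=0x5f x3=0xfe  N=1 Z=0
after  9: x0=0xff x1=0xa1 x2=0x5f x3=0x9f  N=1 Z=0
-- IRQ taken; context saved, return-PC = 10 --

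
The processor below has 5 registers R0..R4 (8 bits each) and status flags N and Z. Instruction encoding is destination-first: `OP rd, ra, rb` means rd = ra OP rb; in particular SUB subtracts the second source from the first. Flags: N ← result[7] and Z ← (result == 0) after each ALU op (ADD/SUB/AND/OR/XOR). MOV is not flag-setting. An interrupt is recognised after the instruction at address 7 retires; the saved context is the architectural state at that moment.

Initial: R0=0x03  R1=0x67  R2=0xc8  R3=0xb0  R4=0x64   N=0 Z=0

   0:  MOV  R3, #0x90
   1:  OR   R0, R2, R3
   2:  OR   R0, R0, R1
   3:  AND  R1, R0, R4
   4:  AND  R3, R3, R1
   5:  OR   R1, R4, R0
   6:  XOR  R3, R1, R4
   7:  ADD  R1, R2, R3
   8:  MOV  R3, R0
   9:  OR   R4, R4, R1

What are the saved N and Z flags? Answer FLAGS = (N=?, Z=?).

after  0: R0=0x03 R1=0x67 R2=0xc8 R3=0x90 R4=0x64  N=0 Z=0
after  1: R0=0xd8 R1=0x67 R2=0xc8 R3=0x90 R4=0x64  N=1 Z=0
after  2: R0=0xff R1=0x67 R2=0xc8 R3=0x90 R4=0x64  N=1 Z=0
after  3: R0=0xff R1=0x64 R2=0xc8 R3=0x90 R4=0x64  N=0 Z=0
after  4: R0=0xff R1=0x64 R2=0xc8 R3=0x00 R4=0x64  N=0 Z=1
after  5: R0=0xff R1=0xff R2=0xc8 R3=0x00 R4=0x64  N=1 Z=0
after  6: R0=0xff R1=0xff R2=0xc8 R3=0x9b R4=0x64  N=1 Z=0
after  7: R0=0xff R1=0x63 R2=0xc8 R3=0x9b R4=0x64  N=0 Z=0
-- IRQ taken; context saved, return-PC = 8 --

FLAGS = (N=0, Z=0)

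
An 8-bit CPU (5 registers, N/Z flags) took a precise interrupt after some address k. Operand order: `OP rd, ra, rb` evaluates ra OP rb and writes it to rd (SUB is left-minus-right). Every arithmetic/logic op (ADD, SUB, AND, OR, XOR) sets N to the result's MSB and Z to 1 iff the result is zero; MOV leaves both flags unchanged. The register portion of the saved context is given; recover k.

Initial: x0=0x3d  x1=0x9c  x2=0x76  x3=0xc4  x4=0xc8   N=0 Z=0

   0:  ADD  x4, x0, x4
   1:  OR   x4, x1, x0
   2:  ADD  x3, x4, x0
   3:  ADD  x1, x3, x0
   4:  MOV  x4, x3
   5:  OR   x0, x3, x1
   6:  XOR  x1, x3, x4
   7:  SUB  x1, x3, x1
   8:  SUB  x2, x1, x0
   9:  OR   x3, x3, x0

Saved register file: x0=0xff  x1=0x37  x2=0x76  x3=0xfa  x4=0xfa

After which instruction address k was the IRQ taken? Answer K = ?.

after  0: x0=0x3d x1=0x9c x2=0x76 x3=0xc4 x4=0x05  N=0 Z=0
after  1: x0=0x3d x1=0x9c x2=0x76 x3=0xc4 x4=0xbd  N=1 Z=0
after  2: x0=0x3d x1=0x9c x2=0x76 x3=0xfa x4=0xbd  N=1 Z=0
after  3: x0=0x3d x1=0x37 x2=0x76 x3=0xfa x4=0xbd  N=0 Z=0
after  4: x0=0x3d x1=0x37 x2=0x76 x3=0xfa x4=0xfa  N=0 Z=0
after  5: x0=0xff x1=0x37 x2=0x76 x3=0xfa x4=0xfa  N=1 Z=0
-- IRQ taken; context saved, return-PC = 6 --

K = 5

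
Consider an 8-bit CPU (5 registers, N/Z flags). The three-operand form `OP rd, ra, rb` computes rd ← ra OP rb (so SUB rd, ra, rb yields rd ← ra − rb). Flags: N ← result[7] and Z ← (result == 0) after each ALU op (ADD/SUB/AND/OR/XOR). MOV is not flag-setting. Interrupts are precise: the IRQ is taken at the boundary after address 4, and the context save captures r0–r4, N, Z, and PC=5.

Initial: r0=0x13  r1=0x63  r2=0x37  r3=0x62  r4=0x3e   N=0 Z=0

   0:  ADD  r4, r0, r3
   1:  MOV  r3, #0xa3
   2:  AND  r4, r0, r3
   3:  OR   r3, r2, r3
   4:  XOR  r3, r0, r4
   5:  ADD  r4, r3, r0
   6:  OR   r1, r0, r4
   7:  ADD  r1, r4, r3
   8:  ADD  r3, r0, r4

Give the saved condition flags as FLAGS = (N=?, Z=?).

after  0: r0=0x13 r1=0x63 r2=0x37 r3=0x62 r4=0x75  N=0 Z=0
after  1: r0=0x13 r1=0x63 r2=0x37 r3=0xa3 r4=0x75  N=0 Z=0
after  2: r0=0x13 r1=0x63 r2=0x37 r3=0xa3 r4=0x03  N=0 Z=0
after  3: r0=0x13 r1=0x63 r2=0x37 r3=0xb7 r4=0x03  N=1 Z=0
after  4: r0=0x13 r1=0x63 r2=0x37 r3=0x10 r4=0x03  N=0 Z=0
-- IRQ taken; context saved, return-PC = 5 --

FLAGS = (N=0, Z=0)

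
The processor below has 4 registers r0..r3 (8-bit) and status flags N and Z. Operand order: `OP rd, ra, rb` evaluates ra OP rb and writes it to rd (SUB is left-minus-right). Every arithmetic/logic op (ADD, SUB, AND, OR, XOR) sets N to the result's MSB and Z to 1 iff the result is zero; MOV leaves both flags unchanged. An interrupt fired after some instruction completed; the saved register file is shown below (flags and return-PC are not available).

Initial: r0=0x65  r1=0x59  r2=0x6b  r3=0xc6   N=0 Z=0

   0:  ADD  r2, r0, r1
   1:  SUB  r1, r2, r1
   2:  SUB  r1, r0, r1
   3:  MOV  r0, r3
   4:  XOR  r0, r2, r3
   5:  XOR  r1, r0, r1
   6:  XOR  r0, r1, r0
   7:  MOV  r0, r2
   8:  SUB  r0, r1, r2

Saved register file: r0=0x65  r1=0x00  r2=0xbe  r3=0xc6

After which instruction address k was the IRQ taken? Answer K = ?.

after  0: r0=0x65 r1=0x59 r2=0xbe r3=0xc6  N=1 Z=0
after  1: r0=0x65 r1=0x65 r2=0xbe r3=0xc6  N=0 Z=0
after  2: r0=0x65 r1=0x00 r2=0xbe r3=0xc6  N=0 Z=1
-- IRQ taken; context saved, return-PC = 3 --

K = 2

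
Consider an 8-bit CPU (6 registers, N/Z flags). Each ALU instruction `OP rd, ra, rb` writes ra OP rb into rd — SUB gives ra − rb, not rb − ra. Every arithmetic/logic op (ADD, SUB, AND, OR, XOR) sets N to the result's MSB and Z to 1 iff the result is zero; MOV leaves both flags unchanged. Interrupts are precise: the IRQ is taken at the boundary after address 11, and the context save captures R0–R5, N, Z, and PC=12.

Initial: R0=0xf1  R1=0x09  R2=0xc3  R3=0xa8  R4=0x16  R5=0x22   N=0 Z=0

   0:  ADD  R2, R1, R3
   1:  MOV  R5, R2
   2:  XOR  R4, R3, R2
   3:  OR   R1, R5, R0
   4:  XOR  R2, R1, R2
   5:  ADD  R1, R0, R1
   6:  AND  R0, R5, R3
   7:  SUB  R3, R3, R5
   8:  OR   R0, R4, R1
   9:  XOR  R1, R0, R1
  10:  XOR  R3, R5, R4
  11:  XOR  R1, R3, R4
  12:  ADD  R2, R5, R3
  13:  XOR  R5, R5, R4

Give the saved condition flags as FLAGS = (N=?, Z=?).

after  0: R0=0xf1 R1=0x09 R2=0xb1 R3=0xa8 R4=0x16 R5=0x22  N=1 Z=0
after  1: R0=0xf1 R1=0x09 R2=0xb1 R3=0xa8 R4=0x16 R5=0xb1  N=1 Z=0
after  2: R0=0xf1 R1=0x09 R2=0xb1 R3=0xa8 R4=0x19 R5=0xb1  N=0 Z=0
after  3: R0=0xf1 R1=0xf1 R2=0xb1 R3=0xa8 R4=0x19 R5=0xb1  N=1 Z=0
after  4: R0=0xf1 R1=0xf1 R2=0x40 R3=0xa8 R4=0x19 R5=0xb1  N=0 Z=0
after  5: R0=0xf1 R1=0xe2 R2=0x40 R3=0xa8 R4=0x19 R5=0xb1  N=1 Z=0
after  6: R0=0xa0 R1=0xe2 R2=0x40 R3=0xa8 R4=0x19 R5=0xb1  N=1 Z=0
after  7: R0=0xa0 R1=0xe2 R2=0x40 R3=0xf7 R4=0x19 R5=0xb1  N=1 Z=0
after  8: R0=0xfb R1=0xe2 R2=0x40 R3=0xf7 R4=0x19 R5=0xb1  N=1 Z=0
after  9: R0=0xfb R1=0x19 R2=0x40 R3=0xf7 R4=0x19 R5=0xb1  N=0 Z=0
after 10: R0=0xfb R1=0x19 R2=0x40 R3=0xa8 R4=0x19 R5=0xb1  N=1 Z=0
after 11: R0=0xfb R1=0xb1 R2=0x40 R3=0xa8 R4=0x19 R5=0xb1  N=1 Z=0
-- IRQ taken; context saved, return-PC = 12 --

FLAGS = (N=1, Z=0)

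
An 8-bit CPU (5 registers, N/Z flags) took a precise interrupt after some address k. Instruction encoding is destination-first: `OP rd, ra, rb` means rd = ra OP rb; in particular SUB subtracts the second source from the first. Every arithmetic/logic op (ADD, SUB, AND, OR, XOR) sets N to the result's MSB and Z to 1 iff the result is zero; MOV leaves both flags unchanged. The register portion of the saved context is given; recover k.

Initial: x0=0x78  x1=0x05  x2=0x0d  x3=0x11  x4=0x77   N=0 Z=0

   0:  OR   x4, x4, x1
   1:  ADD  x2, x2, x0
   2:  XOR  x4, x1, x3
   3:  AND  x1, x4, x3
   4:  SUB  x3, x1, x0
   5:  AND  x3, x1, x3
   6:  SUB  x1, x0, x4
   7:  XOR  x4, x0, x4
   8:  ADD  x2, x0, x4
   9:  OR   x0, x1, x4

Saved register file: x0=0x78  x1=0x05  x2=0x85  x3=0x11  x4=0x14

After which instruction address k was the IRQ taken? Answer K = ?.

after  0: x0=0x78 x1=0x05 x2=0x0d x3=0x11 x4=0x77  N=0 Z=0
after  1: x0=0x78 x1=0x05 x2=0x85 x3=0x11 x4=0x77  N=1 Z=0
after  2: x0=0x78 x1=0x05 x2=0x85 x3=0x11 x4=0x14  N=0 Z=0
-- IRQ taken; context saved, return-PC = 3 --

K = 2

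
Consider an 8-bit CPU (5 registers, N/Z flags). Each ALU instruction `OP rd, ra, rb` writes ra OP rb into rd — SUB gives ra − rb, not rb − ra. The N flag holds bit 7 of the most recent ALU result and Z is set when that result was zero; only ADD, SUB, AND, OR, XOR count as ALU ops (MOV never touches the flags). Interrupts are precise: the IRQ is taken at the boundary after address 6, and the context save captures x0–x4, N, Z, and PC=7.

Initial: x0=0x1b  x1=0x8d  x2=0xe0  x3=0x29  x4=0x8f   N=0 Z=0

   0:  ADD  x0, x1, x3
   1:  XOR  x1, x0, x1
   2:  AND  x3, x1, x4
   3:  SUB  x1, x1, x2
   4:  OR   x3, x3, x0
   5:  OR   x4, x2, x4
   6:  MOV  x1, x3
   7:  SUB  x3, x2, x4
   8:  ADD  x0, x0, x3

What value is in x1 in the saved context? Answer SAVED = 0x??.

SAVED = 0xbf

after  0: x0=0xb6 x1=0x8d x2=0xe0 x3=0x29 x4=0x8f  N=1 Z=0
after  1: x0=0xb6 x1=0x3b x2=0xe0 x3=0x29 x4=0x8f  N=0 Z=0
after  2: x0=0xb6 x1=0x3b x2=0xe0 x3=0x0b x4=0x8f  N=0 Z=0
after  3: x0=0xb6 x1=0x5b x2=0xe0 x3=0x0b x4=0x8f  N=0 Z=0
after  4: x0=0xb6 x1=0x5b x2=0xe0 x3=0xbf x4=0x8f  N=1 Z=0
after  5: x0=0xb6 x1=0x5b x2=0xe0 x3=0xbf x4=0xef  N=1 Z=0
after  6: x0=0xb6 x1=0xbf x2=0xe0 x3=0xbf x4=0xef  N=1 Z=0
-- IRQ taken; context saved, return-PC = 7 --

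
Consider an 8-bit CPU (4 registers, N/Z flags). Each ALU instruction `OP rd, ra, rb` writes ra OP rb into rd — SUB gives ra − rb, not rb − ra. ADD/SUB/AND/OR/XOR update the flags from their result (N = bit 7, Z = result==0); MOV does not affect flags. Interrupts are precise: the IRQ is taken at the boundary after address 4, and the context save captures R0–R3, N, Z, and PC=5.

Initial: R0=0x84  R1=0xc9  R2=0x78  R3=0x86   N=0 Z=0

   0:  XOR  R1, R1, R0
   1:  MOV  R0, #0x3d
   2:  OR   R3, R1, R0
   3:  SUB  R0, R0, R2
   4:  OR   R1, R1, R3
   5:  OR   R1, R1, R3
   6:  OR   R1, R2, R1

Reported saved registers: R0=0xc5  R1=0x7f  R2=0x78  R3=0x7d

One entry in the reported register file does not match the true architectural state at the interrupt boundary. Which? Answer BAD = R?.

after  0: R0=0x84 R1=0x4d R2=0x78 R3=0x86  N=0 Z=0
after  1: R0=0x3d R1=0x4d R2=0x78 R3=0x86  N=0 Z=0
after  2: R0=0x3d R1=0x4d R2=0x78 R3=0x7d  N=0 Z=0
after  3: R0=0xc5 R1=0x4d R2=0x78 R3=0x7d  N=1 Z=0
after  4: R0=0xc5 R1=0x7d R2=0x78 R3=0x7d  N=0 Z=0
-- IRQ taken; context saved, return-PC = 5 --
mismatch: R1: reported 0x7f vs actual 0x7d

BAD = R1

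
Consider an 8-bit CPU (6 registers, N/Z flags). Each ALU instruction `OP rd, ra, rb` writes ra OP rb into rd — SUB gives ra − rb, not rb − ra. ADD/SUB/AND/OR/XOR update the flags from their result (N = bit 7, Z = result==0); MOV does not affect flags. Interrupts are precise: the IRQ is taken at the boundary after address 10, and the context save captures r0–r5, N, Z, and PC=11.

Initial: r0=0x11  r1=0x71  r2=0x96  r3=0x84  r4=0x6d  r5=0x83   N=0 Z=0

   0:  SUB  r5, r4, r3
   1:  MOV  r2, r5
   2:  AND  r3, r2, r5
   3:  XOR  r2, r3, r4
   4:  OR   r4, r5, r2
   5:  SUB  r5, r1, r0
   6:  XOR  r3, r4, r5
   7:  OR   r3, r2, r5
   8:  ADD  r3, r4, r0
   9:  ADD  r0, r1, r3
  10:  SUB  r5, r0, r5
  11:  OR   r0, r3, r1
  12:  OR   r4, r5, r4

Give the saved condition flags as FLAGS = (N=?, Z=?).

FLAGS = (N=0, Z=0)

after  0: r0=0x11 r1=0x71 r2=0x96 r3=0x84 r4=0x6d r5=0xe9  N=1 Z=0
after  1: r0=0x11 r1=0x71 r2=0xe9 r3=0x84 r4=0x6d r5=0xe9  N=1 Z=0
after  2: r0=0x11 r1=0x71 r2=0xe9 r3=0xe9 r4=0x6d r5=0xe9  N=1 Z=0
after  3: r0=0x11 r1=0x71 r2=0x84 r3=0xe9 r4=0x6d r5=0xe9  N=1 Z=0
after  4: r0=0x11 r1=0x71 r2=0x84 r3=0xe9 r4=0xed r5=0xe9  N=1 Z=0
after  5: r0=0x11 r1=0x71 r2=0x84 r3=0xe9 r4=0xed r5=0x60  N=0 Z=0
after  6: r0=0x11 r1=0x71 r2=0x84 r3=0x8d r4=0xed r5=0x60  N=1 Z=0
after  7: r0=0x11 r1=0x71 r2=0x84 r3=0xe4 r4=0xed r5=0x60  N=1 Z=0
after  8: r0=0x11 r1=0x71 r2=0x84 r3=0xfe r4=0xed r5=0x60  N=1 Z=0
after  9: r0=0x6f r1=0x71 r2=0x84 r3=0xfe r4=0xed r5=0x60  N=0 Z=0
after 10: r0=0x6f r1=0x71 r2=0x84 r3=0xfe r4=0xed r5=0x0f  N=0 Z=0
-- IRQ taken; context saved, return-PC = 11 --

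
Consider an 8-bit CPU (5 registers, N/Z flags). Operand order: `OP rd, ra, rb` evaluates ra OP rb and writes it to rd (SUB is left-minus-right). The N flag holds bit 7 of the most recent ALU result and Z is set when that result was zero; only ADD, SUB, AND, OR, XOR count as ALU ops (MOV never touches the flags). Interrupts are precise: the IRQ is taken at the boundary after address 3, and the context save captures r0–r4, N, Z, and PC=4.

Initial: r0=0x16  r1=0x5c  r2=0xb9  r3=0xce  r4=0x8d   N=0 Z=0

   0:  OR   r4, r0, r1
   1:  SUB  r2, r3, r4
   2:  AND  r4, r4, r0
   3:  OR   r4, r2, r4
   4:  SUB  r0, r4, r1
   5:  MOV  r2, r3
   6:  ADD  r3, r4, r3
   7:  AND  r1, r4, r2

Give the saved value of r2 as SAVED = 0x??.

after  0: r0=0x16 r1=0x5c r2=0xb9 r3=0xce r4=0x5e  N=0 Z=0
after  1: r0=0x16 r1=0x5c r2=0x70 r3=0xce r4=0x5e  N=0 Z=0
after  2: r0=0x16 r1=0x5c r2=0x70 r3=0xce r4=0x16  N=0 Z=0
after  3: r0=0x16 r1=0x5c r2=0x70 r3=0xce r4=0x76  N=0 Z=0
-- IRQ taken; context saved, return-PC = 4 --

SAVED = 0x70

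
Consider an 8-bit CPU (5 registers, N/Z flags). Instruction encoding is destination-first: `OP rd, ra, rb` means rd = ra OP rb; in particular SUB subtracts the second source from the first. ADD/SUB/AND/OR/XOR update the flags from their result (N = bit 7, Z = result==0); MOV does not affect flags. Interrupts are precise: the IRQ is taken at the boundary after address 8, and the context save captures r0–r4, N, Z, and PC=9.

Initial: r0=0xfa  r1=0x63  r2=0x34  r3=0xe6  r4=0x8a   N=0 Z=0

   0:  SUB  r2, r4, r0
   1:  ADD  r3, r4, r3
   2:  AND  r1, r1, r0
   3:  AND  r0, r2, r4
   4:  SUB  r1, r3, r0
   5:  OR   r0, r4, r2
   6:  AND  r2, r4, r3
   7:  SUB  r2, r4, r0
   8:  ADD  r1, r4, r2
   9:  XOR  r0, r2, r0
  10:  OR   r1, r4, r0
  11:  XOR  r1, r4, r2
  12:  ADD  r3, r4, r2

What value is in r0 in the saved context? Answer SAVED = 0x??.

SAVED = 0x9a

after  0: r0=0xfa r1=0x63 r2=0x90 r3=0xe6 r4=0x8a  N=1 Z=0
after  1: r0=0xfa r1=0x63 r2=0x90 r3=0x70 r4=0x8a  N=0 Z=0
after  2: r0=0xfa r1=0x62 r2=0x90 r3=0x70 r4=0x8a  N=0 Z=0
after  3: r0=0x80 r1=0x62 r2=0x90 r3=0x70 r4=0x8a  N=1 Z=0
after  4: r0=0x80 r1=0xf0 r2=0x90 r3=0x70 r4=0x8a  N=1 Z=0
after  5: r0=0x9a r1=0xf0 r2=0x90 r3=0x70 r4=0x8a  N=1 Z=0
after  6: r0=0x9a r1=0xf0 r2=0x00 r3=0x70 r4=0x8a  N=0 Z=1
after  7: r0=0x9a r1=0xf0 r2=0xf0 r3=0x70 r4=0x8a  N=1 Z=0
after  8: r0=0x9a r1=0x7a r2=0xf0 r3=0x70 r4=0x8a  N=0 Z=0
-- IRQ taken; context saved, return-PC = 9 --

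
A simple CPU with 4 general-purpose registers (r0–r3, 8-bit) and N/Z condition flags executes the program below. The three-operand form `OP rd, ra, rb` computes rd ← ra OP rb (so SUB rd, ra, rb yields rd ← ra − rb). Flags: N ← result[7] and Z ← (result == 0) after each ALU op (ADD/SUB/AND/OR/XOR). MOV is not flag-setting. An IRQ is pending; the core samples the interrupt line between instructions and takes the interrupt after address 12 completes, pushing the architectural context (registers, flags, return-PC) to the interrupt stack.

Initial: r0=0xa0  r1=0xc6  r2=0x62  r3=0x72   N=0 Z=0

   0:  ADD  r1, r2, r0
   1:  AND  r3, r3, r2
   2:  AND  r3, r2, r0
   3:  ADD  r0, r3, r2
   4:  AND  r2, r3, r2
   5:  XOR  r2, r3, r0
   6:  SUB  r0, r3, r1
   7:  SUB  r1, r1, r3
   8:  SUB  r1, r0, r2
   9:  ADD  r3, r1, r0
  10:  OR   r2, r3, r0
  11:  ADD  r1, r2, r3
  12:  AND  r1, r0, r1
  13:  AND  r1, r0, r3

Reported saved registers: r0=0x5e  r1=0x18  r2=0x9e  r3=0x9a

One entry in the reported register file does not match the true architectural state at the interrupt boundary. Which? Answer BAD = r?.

after  0: r0=0xa0 r1=0x02 r2=0x62 r3=0x72  N=0 Z=0
after  1: r0=0xa0 r1=0x02 r2=0x62 r3=0x62  N=0 Z=0
after  2: r0=0xa0 r1=0x02 r2=0x62 r3=0x20  N=0 Z=0
after  3: r0=0x82 r1=0x02 r2=0x62 r3=0x20  N=1 Z=0
after  4: r0=0x82 r1=0x02 r2=0x20 r3=0x20  N=0 Z=0
after  5: r0=0x82 r1=0x02 r2=0xa2 r3=0x20  N=1 Z=0
after  6: r0=0x1e r1=0x02 r2=0xa2 r3=0x20  N=0 Z=0
after  7: r0=0x1e r1=0xe2 r2=0xa2 r3=0x20  N=1 Z=0
after  8: r0=0x1e r1=0x7c r2=0xa2 r3=0x20  N=0 Z=0
after  9: r0=0x1e r1=0x7c r2=0xa2 r3=0x9a  N=1 Z=0
after 10: r0=0x1e r1=0x7c r2=0x9e r3=0x9a  N=1 Z=0
after 11: r0=0x1e r1=0x38 r2=0x9e r3=0x9a  N=0 Z=0
after 12: r0=0x1e r1=0x18 r2=0x9e r3=0x9a  N=0 Z=0
-- IRQ taken; context saved, return-PC = 13 --
mismatch: r0: reported 0x5e vs actual 0x1e

BAD = r0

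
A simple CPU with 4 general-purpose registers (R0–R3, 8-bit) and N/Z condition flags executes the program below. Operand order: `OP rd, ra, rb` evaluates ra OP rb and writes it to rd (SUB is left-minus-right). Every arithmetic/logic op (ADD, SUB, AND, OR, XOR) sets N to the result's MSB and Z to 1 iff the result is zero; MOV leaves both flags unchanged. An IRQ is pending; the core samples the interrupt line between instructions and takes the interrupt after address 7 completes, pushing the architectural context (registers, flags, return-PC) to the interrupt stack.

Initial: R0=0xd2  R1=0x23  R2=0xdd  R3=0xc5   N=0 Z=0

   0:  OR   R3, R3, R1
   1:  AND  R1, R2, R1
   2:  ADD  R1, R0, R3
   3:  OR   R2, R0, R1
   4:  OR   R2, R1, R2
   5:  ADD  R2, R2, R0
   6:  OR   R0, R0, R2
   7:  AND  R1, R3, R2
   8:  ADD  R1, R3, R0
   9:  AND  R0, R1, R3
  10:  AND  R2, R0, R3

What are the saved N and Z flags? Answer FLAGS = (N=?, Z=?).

after  0: R0=0xd2 R1=0x23 R2=0xdd R3=0xe7  N=1 Z=0
after  1: R0=0xd2 R1=0x01 R2=0xdd R3=0xe7  N=0 Z=0
after  2: R0=0xd2 R1=0xb9 R2=0xdd R3=0xe7  N=1 Z=0
after  3: R0=0xd2 R1=0xb9 R2=0xfb R3=0xe7  N=1 Z=0
after  4: R0=0xd2 R1=0xb9 R2=0xfb R3=0xe7  N=1 Z=0
after  5: R0=0xd2 R1=0xb9 R2=0xcd R3=0xe7  N=1 Z=0
after  6: R0=0xdf R1=0xb9 R2=0xcd R3=0xe7  N=1 Z=0
after  7: R0=0xdf R1=0xc5 R2=0xcd R3=0xe7  N=1 Z=0
-- IRQ taken; context saved, return-PC = 8 --

FLAGS = (N=1, Z=0)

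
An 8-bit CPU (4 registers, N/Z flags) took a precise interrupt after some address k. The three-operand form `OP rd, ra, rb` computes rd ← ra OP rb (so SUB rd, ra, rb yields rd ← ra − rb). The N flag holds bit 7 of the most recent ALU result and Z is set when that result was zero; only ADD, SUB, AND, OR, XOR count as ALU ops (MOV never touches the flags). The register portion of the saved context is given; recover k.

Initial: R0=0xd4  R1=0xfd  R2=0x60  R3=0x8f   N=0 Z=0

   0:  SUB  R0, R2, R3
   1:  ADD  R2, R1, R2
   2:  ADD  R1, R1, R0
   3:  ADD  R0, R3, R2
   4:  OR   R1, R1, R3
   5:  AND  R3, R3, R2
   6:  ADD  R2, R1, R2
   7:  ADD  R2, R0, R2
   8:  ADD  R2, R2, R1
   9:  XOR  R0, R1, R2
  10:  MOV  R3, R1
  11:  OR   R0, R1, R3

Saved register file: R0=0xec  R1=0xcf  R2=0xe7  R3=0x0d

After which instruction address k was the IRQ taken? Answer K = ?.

K = 8

after  0: R0=0xd1 R1=0xfd R2=0x60 R3=0x8f  N=1 Z=0
after  1: R0=0xd1 R1=0xfd R2=0x5d R3=0x8f  N=0 Z=0
after  2: R0=0xd1 R1=0xce R2=0x5d R3=0x8f  N=1 Z=0
after  3: R0=0xec R1=0xce R2=0x5d R3=0x8f  N=1 Z=0
after  4: R0=0xec R1=0xcf R2=0x5d R3=0x8f  N=1 Z=0
after  5: R0=0xec R1=0xcf R2=0x5d R3=0x0d  N=0 Z=0
after  6: R0=0xec R1=0xcf R2=0x2c R3=0x0d  N=0 Z=0
after  7: R0=0xec R1=0xcf R2=0x18 R3=0x0d  N=0 Z=0
after  8: R0=0xec R1=0xcf R2=0xe7 R3=0x0d  N=1 Z=0
-- IRQ taken; context saved, return-PC = 9 --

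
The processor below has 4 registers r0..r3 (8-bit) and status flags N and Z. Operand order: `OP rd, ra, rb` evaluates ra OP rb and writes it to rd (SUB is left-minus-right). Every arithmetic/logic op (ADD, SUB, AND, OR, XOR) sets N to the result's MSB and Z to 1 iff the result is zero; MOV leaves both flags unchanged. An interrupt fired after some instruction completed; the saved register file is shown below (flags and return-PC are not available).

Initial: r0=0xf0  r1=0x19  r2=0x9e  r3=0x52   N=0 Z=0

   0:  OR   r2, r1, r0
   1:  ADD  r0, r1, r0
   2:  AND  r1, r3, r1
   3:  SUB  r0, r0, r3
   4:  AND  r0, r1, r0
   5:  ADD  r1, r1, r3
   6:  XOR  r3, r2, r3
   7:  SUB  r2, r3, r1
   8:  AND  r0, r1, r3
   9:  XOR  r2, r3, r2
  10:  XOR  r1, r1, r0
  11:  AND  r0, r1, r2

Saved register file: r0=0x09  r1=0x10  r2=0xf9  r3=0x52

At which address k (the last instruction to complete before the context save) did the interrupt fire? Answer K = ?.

after  0: r0=0xf0 r1=0x19 r2=0xf9 r3=0x52  N=1 Z=0
after  1: r0=0x09 r1=0x19 r2=0xf9 r3=0x52  N=0 Z=0
after  2: r0=0x09 r1=0x10 r2=0xf9 r3=0x52  N=0 Z=0
-- IRQ taken; context saved, return-PC = 3 --

K = 2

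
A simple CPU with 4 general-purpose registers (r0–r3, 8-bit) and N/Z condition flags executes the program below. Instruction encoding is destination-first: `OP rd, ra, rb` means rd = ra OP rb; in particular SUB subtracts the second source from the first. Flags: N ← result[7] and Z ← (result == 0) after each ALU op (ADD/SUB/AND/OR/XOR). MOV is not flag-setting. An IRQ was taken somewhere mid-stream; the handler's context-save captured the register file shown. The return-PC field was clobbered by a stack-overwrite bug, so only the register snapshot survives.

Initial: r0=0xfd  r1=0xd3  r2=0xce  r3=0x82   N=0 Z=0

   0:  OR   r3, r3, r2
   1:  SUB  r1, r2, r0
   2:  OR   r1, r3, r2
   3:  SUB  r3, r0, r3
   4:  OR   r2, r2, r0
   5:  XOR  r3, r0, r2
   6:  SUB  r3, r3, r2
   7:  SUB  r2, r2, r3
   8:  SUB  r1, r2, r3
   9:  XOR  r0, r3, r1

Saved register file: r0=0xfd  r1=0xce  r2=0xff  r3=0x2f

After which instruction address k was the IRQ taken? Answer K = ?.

K = 4

after  0: r0=0xfd r1=0xd3 r2=0xce r3=0xce  N=1 Z=0
after  1: r0=0xfd r1=0xd1 r2=0xce r3=0xce  N=1 Z=0
after  2: r0=0xfd r1=0xce r2=0xce r3=0xce  N=1 Z=0
after  3: r0=0xfd r1=0xce r2=0xce r3=0x2f  N=0 Z=0
after  4: r0=0xfd r1=0xce r2=0xff r3=0x2f  N=1 Z=0
-- IRQ taken; context saved, return-PC = 5 --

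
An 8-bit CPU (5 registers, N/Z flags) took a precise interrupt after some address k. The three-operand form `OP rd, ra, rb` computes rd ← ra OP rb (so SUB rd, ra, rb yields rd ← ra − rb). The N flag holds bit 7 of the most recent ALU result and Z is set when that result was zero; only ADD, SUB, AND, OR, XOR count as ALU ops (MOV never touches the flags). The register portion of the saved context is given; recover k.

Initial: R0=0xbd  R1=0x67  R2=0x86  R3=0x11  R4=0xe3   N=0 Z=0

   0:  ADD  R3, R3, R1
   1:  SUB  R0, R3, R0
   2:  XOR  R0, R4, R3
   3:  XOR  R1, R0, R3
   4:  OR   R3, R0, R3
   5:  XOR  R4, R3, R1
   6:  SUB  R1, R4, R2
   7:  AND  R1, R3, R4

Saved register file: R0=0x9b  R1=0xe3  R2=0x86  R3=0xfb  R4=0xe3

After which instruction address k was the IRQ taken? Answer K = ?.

K = 4

after  0: R0=0xbd R1=0x67 R2=0x86 R3=0x78 R4=0xe3  N=0 Z=0
after  1: R0=0xbb R1=0x67 R2=0x86 R3=0x78 R4=0xe3  N=1 Z=0
after  2: R0=0x9b R1=0x67 R2=0x86 R3=0x78 R4=0xe3  N=1 Z=0
after  3: R0=0x9b R1=0xe3 R2=0x86 R3=0x78 R4=0xe3  N=1 Z=0
after  4: R0=0x9b R1=0xe3 R2=0x86 R3=0xfb R4=0xe3  N=1 Z=0
-- IRQ taken; context saved, return-PC = 5 --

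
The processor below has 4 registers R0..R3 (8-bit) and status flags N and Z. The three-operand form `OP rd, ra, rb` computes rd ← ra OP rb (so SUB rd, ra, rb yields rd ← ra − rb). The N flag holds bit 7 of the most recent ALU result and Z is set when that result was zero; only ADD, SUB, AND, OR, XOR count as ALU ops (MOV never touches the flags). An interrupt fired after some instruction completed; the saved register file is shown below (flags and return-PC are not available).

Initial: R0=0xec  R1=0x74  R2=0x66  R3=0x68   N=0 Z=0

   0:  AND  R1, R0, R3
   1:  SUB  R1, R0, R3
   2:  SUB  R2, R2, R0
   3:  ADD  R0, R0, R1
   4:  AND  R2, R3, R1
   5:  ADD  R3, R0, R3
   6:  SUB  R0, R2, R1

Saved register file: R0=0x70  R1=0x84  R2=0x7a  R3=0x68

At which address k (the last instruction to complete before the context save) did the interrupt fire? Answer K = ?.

after  0: R0=0xec R1=0x68 R2=0x66 R3=0x68  N=0 Z=0
after  1: R0=0xec R1=0x84 R2=0x66 R3=0x68  N=1 Z=0
after  2: R0=0xec R1=0x84 R2=0x7a R3=0x68  N=0 Z=0
after  3: R0=0x70 R1=0x84 R2=0x7a R3=0x68  N=0 Z=0
-- IRQ taken; context saved, return-PC = 4 --

K = 3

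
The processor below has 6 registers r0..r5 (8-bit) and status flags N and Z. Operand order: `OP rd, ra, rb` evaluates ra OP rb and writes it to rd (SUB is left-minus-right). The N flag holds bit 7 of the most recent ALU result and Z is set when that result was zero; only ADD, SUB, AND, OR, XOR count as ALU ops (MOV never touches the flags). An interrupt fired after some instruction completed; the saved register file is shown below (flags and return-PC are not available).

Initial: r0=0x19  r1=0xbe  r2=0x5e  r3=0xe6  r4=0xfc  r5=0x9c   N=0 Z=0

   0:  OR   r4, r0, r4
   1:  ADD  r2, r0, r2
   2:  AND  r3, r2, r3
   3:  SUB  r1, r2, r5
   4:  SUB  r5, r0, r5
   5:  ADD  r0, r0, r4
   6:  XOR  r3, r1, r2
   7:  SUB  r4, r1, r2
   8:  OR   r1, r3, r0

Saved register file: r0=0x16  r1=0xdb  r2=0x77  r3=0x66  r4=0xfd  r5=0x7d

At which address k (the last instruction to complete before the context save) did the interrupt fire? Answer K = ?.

K = 5

after  0: r0=0x19 r1=0xbe r2=0x5e r3=0xe6 r4=0xfd r5=0x9c  N=1 Z=0
after  1: r0=0x19 r1=0xbe r2=0x77 r3=0xe6 r4=0xfd r5=0x9c  N=0 Z=0
after  2: r0=0x19 r1=0xbe r2=0x77 r3=0x66 r4=0xfd r5=0x9c  N=0 Z=0
after  3: r0=0x19 r1=0xdb r2=0x77 r3=0x66 r4=0xfd r5=0x9c  N=1 Z=0
after  4: r0=0x19 r1=0xdb r2=0x77 r3=0x66 r4=0xfd r5=0x7d  N=0 Z=0
after  5: r0=0x16 r1=0xdb r2=0x77 r3=0x66 r4=0xfd r5=0x7d  N=0 Z=0
-- IRQ taken; context saved, return-PC = 6 --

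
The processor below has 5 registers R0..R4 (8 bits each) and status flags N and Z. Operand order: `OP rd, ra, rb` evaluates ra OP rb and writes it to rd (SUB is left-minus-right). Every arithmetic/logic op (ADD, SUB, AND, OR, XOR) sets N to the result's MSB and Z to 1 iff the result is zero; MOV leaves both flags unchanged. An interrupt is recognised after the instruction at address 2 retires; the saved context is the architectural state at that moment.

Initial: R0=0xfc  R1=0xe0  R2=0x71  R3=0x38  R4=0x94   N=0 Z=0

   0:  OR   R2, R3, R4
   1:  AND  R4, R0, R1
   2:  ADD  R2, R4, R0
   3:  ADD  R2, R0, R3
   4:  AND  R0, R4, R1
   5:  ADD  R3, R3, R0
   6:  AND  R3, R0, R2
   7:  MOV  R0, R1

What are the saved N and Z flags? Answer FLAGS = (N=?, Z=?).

after  0: R0=0xfc R1=0xe0 R2=0xbc R3=0x38 R4=0x94  N=1 Z=0
after  1: R0=0xfc R1=0xe0 R2=0xbc R3=0x38 R4=0xe0  N=1 Z=0
after  2: R0=0xfc R1=0xe0 R2=0xdc R3=0x38 R4=0xe0  N=1 Z=0
-- IRQ taken; context saved, return-PC = 3 --

FLAGS = (N=1, Z=0)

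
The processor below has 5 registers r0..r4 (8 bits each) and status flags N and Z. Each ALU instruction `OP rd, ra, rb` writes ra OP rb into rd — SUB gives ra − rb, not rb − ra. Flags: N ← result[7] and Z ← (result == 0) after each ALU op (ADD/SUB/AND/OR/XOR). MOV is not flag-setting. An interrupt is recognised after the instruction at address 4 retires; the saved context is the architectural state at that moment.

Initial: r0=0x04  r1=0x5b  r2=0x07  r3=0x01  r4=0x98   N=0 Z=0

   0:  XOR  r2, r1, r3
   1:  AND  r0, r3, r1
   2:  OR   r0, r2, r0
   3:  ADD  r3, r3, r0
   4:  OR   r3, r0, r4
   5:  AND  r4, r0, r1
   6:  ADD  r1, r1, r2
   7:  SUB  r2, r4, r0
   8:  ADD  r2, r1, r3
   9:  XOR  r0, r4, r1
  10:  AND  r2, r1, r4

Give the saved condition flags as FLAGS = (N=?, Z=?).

after  0: r0=0x04 r1=0x5b r2=0x5a r3=0x01 r4=0x98  N=0 Z=0
after  1: r0=0x01 r1=0x5b r2=0x5a r3=0x01 r4=0x98  N=0 Z=0
after  2: r0=0x5b r1=0x5b r2=0x5a r3=0x01 r4=0x98  N=0 Z=0
after  3: r0=0x5b r1=0x5b r2=0x5a r3=0x5c r4=0x98  N=0 Z=0
after  4: r0=0x5b r1=0x5b r2=0x5a r3=0xdb r4=0x98  N=1 Z=0
-- IRQ taken; context saved, return-PC = 5 --

FLAGS = (N=1, Z=0)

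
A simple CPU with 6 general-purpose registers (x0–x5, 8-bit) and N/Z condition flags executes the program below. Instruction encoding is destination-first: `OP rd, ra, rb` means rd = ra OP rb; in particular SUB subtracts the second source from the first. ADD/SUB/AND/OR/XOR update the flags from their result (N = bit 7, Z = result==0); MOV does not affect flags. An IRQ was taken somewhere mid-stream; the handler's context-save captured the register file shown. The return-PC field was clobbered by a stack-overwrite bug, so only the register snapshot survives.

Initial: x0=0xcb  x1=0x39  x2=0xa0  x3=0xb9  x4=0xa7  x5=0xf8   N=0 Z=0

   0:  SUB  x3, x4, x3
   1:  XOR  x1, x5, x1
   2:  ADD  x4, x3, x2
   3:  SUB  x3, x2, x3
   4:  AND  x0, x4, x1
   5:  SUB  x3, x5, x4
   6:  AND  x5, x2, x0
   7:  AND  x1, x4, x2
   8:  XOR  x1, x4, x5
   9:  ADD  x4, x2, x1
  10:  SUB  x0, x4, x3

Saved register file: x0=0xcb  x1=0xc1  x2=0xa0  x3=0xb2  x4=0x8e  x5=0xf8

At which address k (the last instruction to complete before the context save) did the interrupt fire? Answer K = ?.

K = 3

after  0: x0=0xcb x1=0x39 x2=0xa0 x3=0xee x4=0xa7 x5=0xf8  N=1 Z=0
after  1: x0=0xcb x1=0xc1 x2=0xa0 x3=0xee x4=0xa7 x5=0xf8  N=1 Z=0
after  2: x0=0xcb x1=0xc1 x2=0xa0 x3=0xee x4=0x8e x5=0xf8  N=1 Z=0
after  3: x0=0xcb x1=0xc1 x2=0xa0 x3=0xb2 x4=0x8e x5=0xf8  N=1 Z=0
-- IRQ taken; context saved, return-PC = 4 --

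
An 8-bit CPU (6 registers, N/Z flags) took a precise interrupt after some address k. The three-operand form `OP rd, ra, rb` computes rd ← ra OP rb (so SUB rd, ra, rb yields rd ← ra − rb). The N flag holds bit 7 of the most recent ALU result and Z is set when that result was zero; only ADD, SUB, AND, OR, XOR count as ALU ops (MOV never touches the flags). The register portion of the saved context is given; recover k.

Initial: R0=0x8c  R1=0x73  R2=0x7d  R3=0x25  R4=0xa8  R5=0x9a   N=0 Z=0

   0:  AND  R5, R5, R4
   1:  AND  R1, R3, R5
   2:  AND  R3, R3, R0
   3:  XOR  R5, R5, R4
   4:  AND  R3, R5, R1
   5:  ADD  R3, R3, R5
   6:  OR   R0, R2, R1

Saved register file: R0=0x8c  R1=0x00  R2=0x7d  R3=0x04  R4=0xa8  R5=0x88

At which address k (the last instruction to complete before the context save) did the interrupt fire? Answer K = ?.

after  0: R0=0x8c R1=0x73 R2=0x7d R3=0x25 R4=0xa8 R5=0x88  N=1 Z=0
after  1: R0=0x8c R1=0x00 R2=0x7d R3=0x25 R4=0xa8 R5=0x88  N=0 Z=1
after  2: R0=0x8c R1=0x00 R2=0x7d R3=0x04 R4=0xa8 R5=0x88  N=0 Z=0
-- IRQ taken; context saved, return-PC = 3 --

K = 2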